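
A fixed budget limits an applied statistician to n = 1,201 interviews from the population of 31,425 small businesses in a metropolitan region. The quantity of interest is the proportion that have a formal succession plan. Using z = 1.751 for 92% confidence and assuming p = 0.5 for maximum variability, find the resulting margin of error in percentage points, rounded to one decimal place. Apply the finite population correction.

2.5

Finite-population factor: (N−n)/(N−1) = (31425−1201)/(31425−1) = 0.9618.
SE(p̂) = √[p(1−p)/n · (N−n)/(N−1)] = √[0.2500/1201 × 0.9618] = 0.01415.
E = z × SE = 1.751 × 0.01415 = 0.02478 ≈ 2.5 percentage points.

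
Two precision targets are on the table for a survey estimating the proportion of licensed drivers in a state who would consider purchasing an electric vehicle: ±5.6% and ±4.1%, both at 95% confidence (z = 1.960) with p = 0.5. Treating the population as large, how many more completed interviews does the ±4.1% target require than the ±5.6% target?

265

At ±5.6%: n = 1.960² × 0.2500 / 0.056² ≈ 306.25 → 307.
At ±4.1%: n = 1.960² × 0.2500 / 0.041² ≈ 571.33 → 572.
Additional respondents: 572 − 307 = 265.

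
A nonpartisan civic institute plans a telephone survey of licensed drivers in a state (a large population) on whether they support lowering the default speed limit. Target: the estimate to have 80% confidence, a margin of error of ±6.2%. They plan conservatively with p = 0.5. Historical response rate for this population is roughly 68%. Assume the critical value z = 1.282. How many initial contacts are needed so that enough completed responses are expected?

158

Completed interviews needed: n₀ = 1.282² × 0.2500 / 0.062² ≈ 106.89 → 107.
At a 68% response rate, contacts needed = 107 / 0.68 ≈ 157.35 → 158.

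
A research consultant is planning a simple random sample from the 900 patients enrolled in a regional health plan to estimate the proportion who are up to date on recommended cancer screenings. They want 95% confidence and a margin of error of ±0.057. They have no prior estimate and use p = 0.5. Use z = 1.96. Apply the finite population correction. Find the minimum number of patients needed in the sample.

223

Unadjusted: n₀ = 1.96² × 0.50 × 0.50 / 0.057² ≈ 295.60, so n₀ = 296.
Finite population correction with N = 900: n = n₀ / (1 + (n₀−1)/N) = 296 / (1 + 295/900) = 296 / 1.3278 ≈ 222.93.
Rounding up, n = 223.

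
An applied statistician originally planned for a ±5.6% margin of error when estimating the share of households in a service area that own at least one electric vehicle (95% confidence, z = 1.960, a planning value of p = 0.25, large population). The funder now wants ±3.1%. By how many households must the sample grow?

At ±5.6%: n = 1.960² × 0.1875 / 0.056² ≈ 229.69 → 230.
At ±3.1%: n = 1.960² × 0.1875 / 0.031² ≈ 749.53 → 750.
Additional respondents: 750 − 230 = 520.

520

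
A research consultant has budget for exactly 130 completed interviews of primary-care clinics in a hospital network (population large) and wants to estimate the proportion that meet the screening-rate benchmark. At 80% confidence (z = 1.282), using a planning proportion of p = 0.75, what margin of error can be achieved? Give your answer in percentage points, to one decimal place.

4.9

SE(p̂) = √[p(1−p)/n] = √[0.1875/130] = 0.03798.
E = z × SE = 1.282 × 0.03798 = 0.04869, or 4.9 percentage points.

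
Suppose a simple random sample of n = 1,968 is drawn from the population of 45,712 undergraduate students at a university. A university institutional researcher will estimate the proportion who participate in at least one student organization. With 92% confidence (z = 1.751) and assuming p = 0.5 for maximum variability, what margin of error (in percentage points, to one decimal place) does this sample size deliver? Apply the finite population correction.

1.9

Finite-population factor: (N−n)/(N−1) = (45712−1968)/(45712−1) = 0.9570.
SE(p̂) = √[p(1−p)/n · (N−n)/(N−1)] = √[0.2500/1968 × 0.9570] = 0.01103.
E = z × SE = 1.751 × 0.01103 = 0.01931 ≈ 1.9 percentage points.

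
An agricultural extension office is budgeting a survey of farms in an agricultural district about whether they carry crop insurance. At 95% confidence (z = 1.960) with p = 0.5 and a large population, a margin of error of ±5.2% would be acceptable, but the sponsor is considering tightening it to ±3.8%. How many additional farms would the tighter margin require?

At ±5.2%: n = 1.960² × 0.2500 / 0.052² ≈ 355.18 → 356.
At ±3.8%: n = 1.960² × 0.2500 / 0.038² ≈ 665.10 → 666.
Additional respondents: 666 − 356 = 310.

310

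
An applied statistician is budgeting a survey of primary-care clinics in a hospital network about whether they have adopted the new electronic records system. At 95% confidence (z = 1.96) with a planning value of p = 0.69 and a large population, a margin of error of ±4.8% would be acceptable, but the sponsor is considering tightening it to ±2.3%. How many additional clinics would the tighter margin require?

1197

At ±4.8%: n = 1.96² × 0.2139 / 0.048² ≈ 356.65 → 357.
At ±2.3%: n = 1.96² × 0.2139 / 0.023² ≈ 1553.34 → 1554.
Additional respondents: 1554 − 357 = 1197.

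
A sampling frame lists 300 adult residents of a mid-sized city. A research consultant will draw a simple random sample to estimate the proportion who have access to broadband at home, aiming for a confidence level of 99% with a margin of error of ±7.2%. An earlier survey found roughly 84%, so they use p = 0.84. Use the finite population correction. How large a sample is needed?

110

For 99% confidence, z = 2.58.
Unadjusted: n₀ = 2.58² × 0.84 × 0.16 / 0.072² ≈ 172.57, so n₀ = 173.
Finite population correction with N = 300: n = n₀ / (1 + (n₀−1)/N) = 173 / (1 + 172/300) = 173 / 1.5733 ≈ 109.96.
Rounding up, n = 110.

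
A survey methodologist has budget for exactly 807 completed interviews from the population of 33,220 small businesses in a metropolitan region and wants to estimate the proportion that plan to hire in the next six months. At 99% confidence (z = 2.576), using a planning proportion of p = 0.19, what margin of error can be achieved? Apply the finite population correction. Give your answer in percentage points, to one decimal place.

Finite-population factor: (N−n)/(N−1) = (33220−807)/(33220−1) = 0.9757.
SE(p̂) = √[p(1−p)/n · (N−n)/(N−1)] = √[0.1539/807 × 0.9757] = 0.01364.
E = z × SE = 2.576 × 0.01364 = 0.03514 ≈ 3.5 percentage points.

3.5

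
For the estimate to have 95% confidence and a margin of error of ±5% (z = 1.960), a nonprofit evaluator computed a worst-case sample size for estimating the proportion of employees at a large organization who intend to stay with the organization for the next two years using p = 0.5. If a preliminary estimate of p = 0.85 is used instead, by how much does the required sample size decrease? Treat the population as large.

Conservative (p = 0.5): n = 1.960² × 0.25 / 0.050² ≈ 384.16 → 385.
Using p = 0.85: p(1−p) = 0.1275, so n = 1.960² × 0.1275 / 0.050² ≈ 195.92 → 196.
Reduction: 385 − 196 = 189.

189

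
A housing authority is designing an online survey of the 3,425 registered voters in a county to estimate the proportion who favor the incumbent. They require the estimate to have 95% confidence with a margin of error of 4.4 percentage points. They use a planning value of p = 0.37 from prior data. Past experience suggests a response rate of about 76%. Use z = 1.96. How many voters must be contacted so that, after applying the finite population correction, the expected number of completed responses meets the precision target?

537

Completed interviews needed (unadjusted): n₀ = 1.96² × 0.2331 / 0.044² ≈ 462.54 → 463.
FPC for N = 3,425: n = 463 / (1 + 462/3425) = 463 / 1.1349 ≈ 407.97 → 408.
At a 76% response rate, contacts needed = 408 / 0.76 ≈ 536.84 → 537.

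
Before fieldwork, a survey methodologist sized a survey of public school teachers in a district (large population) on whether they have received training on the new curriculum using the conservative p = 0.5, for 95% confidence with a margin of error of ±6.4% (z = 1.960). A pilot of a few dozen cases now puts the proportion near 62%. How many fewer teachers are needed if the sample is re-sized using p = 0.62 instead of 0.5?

14

Conservative (p = 0.5): n = 1.960² × 0.25 / 0.064² ≈ 234.47 → 235.
Using p = 0.62: p(1−p) = 0.2356, so n = 1.960² × 0.2356 / 0.064² ≈ 220.97 → 221.
Reduction: 235 − 221 = 14.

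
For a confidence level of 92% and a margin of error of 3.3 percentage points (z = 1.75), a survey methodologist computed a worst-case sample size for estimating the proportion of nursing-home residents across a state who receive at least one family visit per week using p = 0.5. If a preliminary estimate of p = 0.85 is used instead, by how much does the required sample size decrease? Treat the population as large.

345

Conservative (p = 0.5): n = 1.75² × 0.25 / 0.033² ≈ 703.05 → 704.
Using p = 0.85: p(1−p) = 0.1275, so n = 1.75² × 0.1275 / 0.033² ≈ 358.56 → 359.
Reduction: 704 − 359 = 345.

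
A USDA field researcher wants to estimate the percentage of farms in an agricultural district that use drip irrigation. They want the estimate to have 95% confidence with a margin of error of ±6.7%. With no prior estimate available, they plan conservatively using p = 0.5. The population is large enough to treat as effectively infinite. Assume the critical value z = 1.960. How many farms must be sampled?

With p = 0.5, p(1−p) = 0.25.
n = z²·p(1−p)/E² = 1.960² × 0.2500 / 0.067² = 3.8416 × 0.2500 / 0.004489 ≈ 213.95.
Rounding up gives n = 214.

214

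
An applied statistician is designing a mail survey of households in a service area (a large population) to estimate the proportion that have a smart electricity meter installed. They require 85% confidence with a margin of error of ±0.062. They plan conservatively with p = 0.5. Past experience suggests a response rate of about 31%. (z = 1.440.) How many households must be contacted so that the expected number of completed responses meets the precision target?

Completed interviews needed: n₀ = 1.440² × 0.2500 / 0.062² ≈ 134.86 → 135.
At a 31% response rate, contacts needed = 135 / 0.31 ≈ 435.48 → 436.

436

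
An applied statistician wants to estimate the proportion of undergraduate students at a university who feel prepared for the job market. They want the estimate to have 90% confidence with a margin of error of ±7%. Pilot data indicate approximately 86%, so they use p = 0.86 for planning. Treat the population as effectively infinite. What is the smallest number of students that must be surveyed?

For 90% confidence, z = 1.645.
With p = 0.86, p(1−p) = 0.1204.
n = z²·p(1−p)/E² = 1.645² × 0.1204 / 0.070² = 2.7060 × 0.1204 / 0.004900 ≈ 66.49.
Rounding up gives n = 67.

67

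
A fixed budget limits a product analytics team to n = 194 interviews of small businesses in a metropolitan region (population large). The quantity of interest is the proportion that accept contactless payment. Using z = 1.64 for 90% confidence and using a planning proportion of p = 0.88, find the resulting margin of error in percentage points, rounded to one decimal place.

3.8

SE(p̂) = √[p(1−p)/n] = √[0.1056/194] = 0.02333.
E = z × SE = 1.64 × 0.02333 = 0.03826, or 3.8 percentage points.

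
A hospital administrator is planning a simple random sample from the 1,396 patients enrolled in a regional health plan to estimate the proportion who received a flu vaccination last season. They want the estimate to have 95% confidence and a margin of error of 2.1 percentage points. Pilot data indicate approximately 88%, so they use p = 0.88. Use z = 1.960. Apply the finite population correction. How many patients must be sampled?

Unadjusted: n₀ = 1.960² × 0.88 × 0.12 / 0.021² ≈ 919.89, so n₀ = 920.
Finite population correction with N = 1,396: n = n₀ / (1 + (n₀−1)/N) = 920 / (1 + 919/1396) = 920 / 1.6583 ≈ 554.78.
Rounding up, n = 555.

555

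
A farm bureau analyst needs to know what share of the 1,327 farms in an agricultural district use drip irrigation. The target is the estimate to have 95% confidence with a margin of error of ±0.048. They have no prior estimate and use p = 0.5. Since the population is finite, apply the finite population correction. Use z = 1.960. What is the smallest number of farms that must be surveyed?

Unadjusted: n₀ = 1.960² × 0.50 × 0.50 / 0.048² ≈ 416.84, so n₀ = 417.
Finite population correction with N = 1,327: n = n₀ / (1 + (n₀−1)/N) = 417 / (1 + 416/1327) = 417 / 1.3135 ≈ 317.48.
Rounding up, n = 318.

318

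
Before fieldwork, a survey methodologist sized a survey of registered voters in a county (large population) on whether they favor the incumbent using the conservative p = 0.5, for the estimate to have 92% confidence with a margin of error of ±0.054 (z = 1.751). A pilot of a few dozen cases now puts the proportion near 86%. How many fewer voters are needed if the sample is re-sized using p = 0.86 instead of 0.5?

136

Conservative (p = 0.5): n = 1.751² × 0.25 / 0.054² ≈ 262.86 → 263.
Using p = 0.86: p(1−p) = 0.1204, so n = 1.751² × 0.1204 / 0.054² ≈ 126.59 → 127.
Reduction: 263 − 127 = 136.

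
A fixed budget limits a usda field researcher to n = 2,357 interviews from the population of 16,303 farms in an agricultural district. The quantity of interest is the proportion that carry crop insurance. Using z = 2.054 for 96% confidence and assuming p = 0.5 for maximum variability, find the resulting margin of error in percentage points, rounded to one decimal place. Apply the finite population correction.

Finite-population factor: (N−n)/(N−1) = (16303−2357)/(16303−1) = 0.8555.
SE(p̂) = √[p(1−p)/n · (N−n)/(N−1)] = √[0.2500/2357 × 0.8555] = 0.00953.
E = z × SE = 2.054 × 0.00953 = 0.01957 ≈ 2.0 percentage points.

2.0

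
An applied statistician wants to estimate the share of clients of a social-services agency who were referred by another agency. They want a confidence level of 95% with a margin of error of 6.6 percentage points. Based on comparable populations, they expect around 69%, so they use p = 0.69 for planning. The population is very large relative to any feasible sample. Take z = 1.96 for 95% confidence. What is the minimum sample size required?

With p = 0.69, p(1−p) = 0.2139.
n = z²·p(1−p)/E² = 1.96² × 0.2139 / 0.066² = 3.8416 × 0.2139 / 0.004356 ≈ 188.64.
Rounding up gives n = 189.

189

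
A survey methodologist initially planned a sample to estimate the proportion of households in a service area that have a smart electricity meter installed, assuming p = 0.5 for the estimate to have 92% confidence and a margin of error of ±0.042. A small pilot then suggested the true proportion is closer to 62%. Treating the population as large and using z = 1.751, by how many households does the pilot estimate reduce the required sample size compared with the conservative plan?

25

Conservative (p = 0.5): n = 1.751² × 0.25 / 0.042² ≈ 434.52 → 435.
Using p = 0.62: p(1−p) = 0.2356, so n = 1.751² × 0.2356 / 0.042² ≈ 409.50 → 410.
Reduction: 435 − 410 = 25.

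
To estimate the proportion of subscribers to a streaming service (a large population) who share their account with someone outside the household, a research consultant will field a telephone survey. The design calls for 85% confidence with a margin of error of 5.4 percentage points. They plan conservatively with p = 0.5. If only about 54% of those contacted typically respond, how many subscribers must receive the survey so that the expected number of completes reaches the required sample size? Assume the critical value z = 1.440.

Completed interviews needed: n₀ = 1.440² × 0.2500 / 0.054² ≈ 177.78 → 178.
At a 54% response rate, contacts needed = 178 / 0.54 ≈ 329.63 → 330.

330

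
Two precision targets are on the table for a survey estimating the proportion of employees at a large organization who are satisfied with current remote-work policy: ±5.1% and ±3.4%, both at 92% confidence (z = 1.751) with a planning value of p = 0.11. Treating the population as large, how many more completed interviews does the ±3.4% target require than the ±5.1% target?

At ±5.1%: n = 1.751² × 0.0979 / 0.051² ≈ 115.40 → 116.
At ±3.4%: n = 1.751² × 0.0979 / 0.034² ≈ 259.66 → 260.
Additional respondents: 260 − 116 = 144.

144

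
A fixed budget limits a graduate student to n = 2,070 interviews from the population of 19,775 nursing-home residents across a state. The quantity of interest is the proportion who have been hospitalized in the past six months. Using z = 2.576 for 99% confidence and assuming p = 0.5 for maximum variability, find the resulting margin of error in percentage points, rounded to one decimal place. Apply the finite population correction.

2.7

Finite-population factor: (N−n)/(N−1) = (19775−2070)/(19775−1) = 0.8954.
SE(p̂) = √[p(1−p)/n · (N−n)/(N−1)] = √[0.2500/2070 × 0.8954] = 0.01040.
E = z × SE = 2.576 × 0.01040 = 0.02679 ≈ 2.7 percentage points.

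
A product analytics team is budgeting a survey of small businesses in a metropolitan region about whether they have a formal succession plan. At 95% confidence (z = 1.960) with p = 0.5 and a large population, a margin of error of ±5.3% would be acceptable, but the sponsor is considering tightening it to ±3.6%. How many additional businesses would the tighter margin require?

400

At ±5.3%: n = 1.960² × 0.2500 / 0.053² ≈ 341.90 → 342.
At ±3.6%: n = 1.960² × 0.2500 / 0.036² ≈ 741.05 → 742.
Additional respondents: 742 − 342 = 400.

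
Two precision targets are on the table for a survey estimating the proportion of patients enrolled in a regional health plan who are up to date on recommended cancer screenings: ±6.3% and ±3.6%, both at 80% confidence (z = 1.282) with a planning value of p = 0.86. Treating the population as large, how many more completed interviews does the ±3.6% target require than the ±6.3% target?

At ±6.3%: n = 1.282² × 0.1204 / 0.063² ≈ 49.86 → 50.
At ±3.6%: n = 1.282² × 0.1204 / 0.036² ≈ 152.69 → 153.
Additional respondents: 153 − 50 = 103.

103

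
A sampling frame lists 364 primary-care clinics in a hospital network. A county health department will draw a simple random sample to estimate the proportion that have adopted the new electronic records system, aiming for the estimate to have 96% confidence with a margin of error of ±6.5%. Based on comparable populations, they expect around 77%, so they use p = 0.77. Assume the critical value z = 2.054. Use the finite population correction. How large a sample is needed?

Unadjusted: n₀ = 2.054² × 0.77 × 0.23 / 0.065² ≈ 176.84, so n₀ = 177.
Finite population correction with N = 364: n = n₀ / (1 + (n₀−1)/N) = 177 / (1 + 176/364) = 177 / 1.4835 ≈ 119.31.
Rounding up, n = 120.

120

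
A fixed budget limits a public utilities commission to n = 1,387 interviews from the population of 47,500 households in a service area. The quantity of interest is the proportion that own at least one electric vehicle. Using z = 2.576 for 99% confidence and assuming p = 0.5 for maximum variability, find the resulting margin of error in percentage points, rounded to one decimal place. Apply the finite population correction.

Finite-population factor: (N−n)/(N−1) = (47500−1387)/(47500−1) = 0.9708.
SE(p̂) = √[p(1−p)/n · (N−n)/(N−1)] = √[0.2500/1387 × 0.9708] = 0.01323.
E = z × SE = 2.576 × 0.01323 = 0.03408 ≈ 3.4 percentage points.

3.4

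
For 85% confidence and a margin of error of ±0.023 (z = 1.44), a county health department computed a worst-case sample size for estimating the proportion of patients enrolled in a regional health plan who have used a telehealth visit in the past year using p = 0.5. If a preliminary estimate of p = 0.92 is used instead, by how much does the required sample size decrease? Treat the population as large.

Conservative (p = 0.5): n = 1.44² × 0.25 / 0.023² ≈ 979.96 → 980.
Using p = 0.92: p(1−p) = 0.0736, so n = 1.44² × 0.0736 / 0.023² ≈ 288.50 → 289.
Reduction: 980 − 289 = 691.

691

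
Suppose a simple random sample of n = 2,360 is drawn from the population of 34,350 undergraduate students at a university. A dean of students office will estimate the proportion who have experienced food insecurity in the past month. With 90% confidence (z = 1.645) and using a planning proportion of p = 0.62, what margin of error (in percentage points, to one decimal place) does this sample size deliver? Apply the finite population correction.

1.6

Finite-population factor: (N−n)/(N−1) = (34350−2360)/(34350−1) = 0.9313.
SE(p̂) = √[p(1−p)/n · (N−n)/(N−1)] = √[0.2356/2360 × 0.9313] = 0.00964.
E = z × SE = 1.645 × 0.00964 = 0.01586 ≈ 1.6 percentage points.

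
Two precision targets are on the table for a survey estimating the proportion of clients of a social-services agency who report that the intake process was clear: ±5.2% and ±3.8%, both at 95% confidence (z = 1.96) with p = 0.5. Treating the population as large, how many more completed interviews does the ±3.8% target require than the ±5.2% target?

At ±5.2%: n = 1.96² × 0.2500 / 0.052² ≈ 355.18 → 356.
At ±3.8%: n = 1.96² × 0.2500 / 0.038² ≈ 665.10 → 666.
Additional respondents: 666 − 356 = 310.

310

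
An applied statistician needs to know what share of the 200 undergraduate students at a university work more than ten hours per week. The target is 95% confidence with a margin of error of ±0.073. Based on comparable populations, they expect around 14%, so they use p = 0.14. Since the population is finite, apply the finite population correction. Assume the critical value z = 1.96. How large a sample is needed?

61

Unadjusted: n₀ = 1.96² × 0.14 × 0.86 / 0.073² ≈ 86.79, so n₀ = 87.
Finite population correction with N = 200: n = n₀ / (1 + (n₀−1)/N) = 87 / (1 + 86/200) = 87 / 1.4300 ≈ 60.84.
Rounding up, n = 61.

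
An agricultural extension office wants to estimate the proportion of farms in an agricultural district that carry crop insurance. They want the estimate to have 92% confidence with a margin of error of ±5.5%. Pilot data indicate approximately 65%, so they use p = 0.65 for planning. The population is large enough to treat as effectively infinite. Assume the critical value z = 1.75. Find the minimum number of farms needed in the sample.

With p = 0.65, p(1−p) = 0.2275.
n = z²·p(1−p)/E² = 1.75² × 0.2275 / 0.055² = 3.0625 × 0.2275 / 0.003025 ≈ 230.32.
Rounding up gives n = 231.

231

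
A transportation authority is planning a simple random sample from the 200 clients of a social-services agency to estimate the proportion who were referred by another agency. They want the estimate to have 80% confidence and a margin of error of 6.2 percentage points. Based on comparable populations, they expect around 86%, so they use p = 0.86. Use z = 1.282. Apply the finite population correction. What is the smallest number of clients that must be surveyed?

Unadjusted: n₀ = 1.282² × 0.86 × 0.14 / 0.062² ≈ 51.48, so n₀ = 52.
Finite population correction with N = 200: n = n₀ / (1 + (n₀−1)/N) = 52 / (1 + 51/200) = 52 / 1.2550 ≈ 41.43.
Rounding up, n = 42.

42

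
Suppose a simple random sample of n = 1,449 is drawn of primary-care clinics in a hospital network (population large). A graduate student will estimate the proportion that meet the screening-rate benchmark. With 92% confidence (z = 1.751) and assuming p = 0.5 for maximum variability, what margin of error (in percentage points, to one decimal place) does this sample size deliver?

2.3

SE(p̂) = √[p(1−p)/n] = √[0.2500/1449] = 0.01314.
E = z × SE = 1.751 × 0.01314 = 0.02300, or 2.3 percentage points.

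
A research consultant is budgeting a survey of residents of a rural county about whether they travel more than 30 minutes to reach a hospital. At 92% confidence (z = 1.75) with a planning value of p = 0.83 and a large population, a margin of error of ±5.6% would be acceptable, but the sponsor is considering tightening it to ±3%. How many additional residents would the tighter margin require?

At ±5.6%: n = 1.75² × 0.1411 / 0.056² ≈ 137.79 → 138.
At ±3%: n = 1.75² × 0.1411 / 0.030² ≈ 480.13 → 481.
Additional respondents: 481 − 138 = 343.

343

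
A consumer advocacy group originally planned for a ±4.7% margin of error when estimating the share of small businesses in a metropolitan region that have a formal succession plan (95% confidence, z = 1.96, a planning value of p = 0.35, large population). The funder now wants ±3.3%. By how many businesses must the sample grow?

407

At ±4.7%: n = 1.96² × 0.2275 / 0.047² ≈ 395.64 → 396.
At ±3.3%: n = 1.96² × 0.2275 / 0.033² ≈ 802.54 → 803.
Additional respondents: 803 − 396 = 407.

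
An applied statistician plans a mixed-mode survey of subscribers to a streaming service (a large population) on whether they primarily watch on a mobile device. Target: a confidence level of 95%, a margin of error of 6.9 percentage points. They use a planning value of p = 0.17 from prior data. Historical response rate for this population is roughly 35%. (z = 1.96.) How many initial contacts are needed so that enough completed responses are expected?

Completed interviews needed: n₀ = 1.96² × 0.1411 / 0.069² ≈ 113.85 → 114.
At a 35% response rate, contacts needed = 114 / 0.35 ≈ 325.71 → 326.

326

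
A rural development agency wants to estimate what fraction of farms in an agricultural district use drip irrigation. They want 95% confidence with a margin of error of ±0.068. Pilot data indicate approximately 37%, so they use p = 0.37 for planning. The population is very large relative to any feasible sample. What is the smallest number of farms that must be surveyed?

For 95% confidence, z = 1.960.
With p = 0.37, p(1−p) = 0.2331.
n = z²·p(1−p)/E² = 1.960² × 0.2331 / 0.068² = 3.8416 × 0.2331 / 0.004624 ≈ 193.66.
Rounding up gives n = 194.

194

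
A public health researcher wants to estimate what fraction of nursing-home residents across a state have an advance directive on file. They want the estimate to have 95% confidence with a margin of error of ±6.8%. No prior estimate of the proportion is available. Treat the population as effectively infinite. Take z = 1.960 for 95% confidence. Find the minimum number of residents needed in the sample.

With no prior estimate, use p = 0.5, giving p(1−p) = 0.25.
n = z²·p(1−p)/E² = 1.960² × 0.2500 / 0.068² = 3.8416 × 0.2500 / 0.004624 ≈ 207.70.
Rounding up gives n = 208.

208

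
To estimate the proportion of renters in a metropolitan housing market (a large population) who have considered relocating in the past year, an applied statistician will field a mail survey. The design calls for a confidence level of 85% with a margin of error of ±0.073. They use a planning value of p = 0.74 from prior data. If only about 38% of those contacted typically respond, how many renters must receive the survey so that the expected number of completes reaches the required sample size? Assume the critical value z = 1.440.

Completed interviews needed: n₀ = 1.440² × 0.1924 / 0.073² ≈ 74.87 → 75.
At a 38% response rate, contacts needed = 75 / 0.38 ≈ 197.37 → 198.

198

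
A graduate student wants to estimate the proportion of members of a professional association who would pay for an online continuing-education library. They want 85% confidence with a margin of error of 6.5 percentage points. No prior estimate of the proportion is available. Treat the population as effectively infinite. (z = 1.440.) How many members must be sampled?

123

With no prior estimate, use p = 0.5, giving p(1−p) = 0.25.
n = z²·p(1−p)/E² = 1.440² × 0.2500 / 0.065² = 2.0736 × 0.2500 / 0.004225 ≈ 122.70.
Rounding up gives n = 123.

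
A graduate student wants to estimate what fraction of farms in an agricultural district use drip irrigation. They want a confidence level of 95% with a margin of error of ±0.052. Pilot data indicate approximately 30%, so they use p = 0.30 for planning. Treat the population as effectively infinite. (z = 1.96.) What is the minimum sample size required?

299

With p = 0.30, p(1−p) = 0.2100.
n = z²·p(1−p)/E² = 1.96² × 0.2100 / 0.052² = 3.8416 × 0.2100 / 0.002704 ≈ 298.35.
Rounding up gives n = 299.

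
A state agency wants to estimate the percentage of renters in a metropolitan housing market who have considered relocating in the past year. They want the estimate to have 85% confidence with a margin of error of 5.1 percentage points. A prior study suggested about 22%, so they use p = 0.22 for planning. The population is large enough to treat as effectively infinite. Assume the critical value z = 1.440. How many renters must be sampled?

With p = 0.22, p(1−p) = 0.1716.
n = z²·p(1−p)/E² = 1.440² × 0.1716 / 0.051² = 2.0736 × 0.1716 / 0.002601 ≈ 136.80.
Rounding up gives n = 137.

137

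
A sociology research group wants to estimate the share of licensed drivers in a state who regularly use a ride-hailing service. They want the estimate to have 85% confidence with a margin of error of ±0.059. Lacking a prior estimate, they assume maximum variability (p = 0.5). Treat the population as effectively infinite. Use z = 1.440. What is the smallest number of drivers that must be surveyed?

With p = 0.5, p(1−p) = 0.25.
n = z²·p(1−p)/E² = 1.440² × 0.2500 / 0.059² = 2.0736 × 0.2500 / 0.003481 ≈ 148.92.
Rounding up gives n = 149.

149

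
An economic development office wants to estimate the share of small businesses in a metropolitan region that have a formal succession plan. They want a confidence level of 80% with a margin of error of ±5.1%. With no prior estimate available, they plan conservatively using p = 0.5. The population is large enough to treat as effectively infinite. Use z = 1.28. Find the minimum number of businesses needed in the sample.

With p = 0.5, p(1−p) = 0.25.
n = z²·p(1−p)/E² = 1.28² × 0.2500 / 0.051² = 1.6384 × 0.2500 / 0.002601 ≈ 157.48.
Rounding up gives n = 158.

158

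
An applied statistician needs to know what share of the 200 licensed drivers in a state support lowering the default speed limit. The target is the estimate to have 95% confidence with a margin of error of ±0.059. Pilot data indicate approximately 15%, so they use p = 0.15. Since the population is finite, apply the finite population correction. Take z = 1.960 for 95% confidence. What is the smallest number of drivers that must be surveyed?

Unadjusted: n₀ = 1.960² × 0.15 × 0.85 / 0.059² ≈ 140.71, so n₀ = 141.
Finite population correction with N = 200: n = n₀ / (1 + (n₀−1)/N) = 141 / (1 + 140/200) = 141 / 1.7000 ≈ 82.94.
Rounding up, n = 83.

83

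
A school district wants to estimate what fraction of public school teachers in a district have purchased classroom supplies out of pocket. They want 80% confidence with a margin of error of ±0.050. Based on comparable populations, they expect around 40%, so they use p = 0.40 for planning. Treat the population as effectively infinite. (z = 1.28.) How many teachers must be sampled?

158

With p = 0.40, p(1−p) = 0.2400.
n = z²·p(1−p)/E² = 1.28² × 0.2400 / 0.050² = 1.6384 × 0.2400 / 0.002500 ≈ 157.29.
Rounding up gives n = 158.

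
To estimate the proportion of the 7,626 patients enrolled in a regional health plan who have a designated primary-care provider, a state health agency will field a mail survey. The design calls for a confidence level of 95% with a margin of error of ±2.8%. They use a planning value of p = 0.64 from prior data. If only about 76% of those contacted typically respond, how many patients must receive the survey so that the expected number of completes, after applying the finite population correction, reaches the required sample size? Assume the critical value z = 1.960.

Completed interviews needed (unadjusted): n₀ = 1.960² × 0.2304 / 0.028² ≈ 1128.96 → 1129.
FPC for N = 7,626: n = 1129 / (1 + 1128/7626) = 1129 / 1.1479 ≈ 983.52 → 984.
At a 76% response rate, contacts needed = 984 / 0.76 ≈ 1294.74 → 1295.

1295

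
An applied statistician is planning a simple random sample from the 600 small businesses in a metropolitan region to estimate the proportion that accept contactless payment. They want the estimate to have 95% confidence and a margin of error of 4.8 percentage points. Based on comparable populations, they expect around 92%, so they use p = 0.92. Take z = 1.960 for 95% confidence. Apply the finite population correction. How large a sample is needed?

Unadjusted: n₀ = 1.960² × 0.92 × 0.08 / 0.048² ≈ 122.72, so n₀ = 123.
Finite population correction with N = 600: n = n₀ / (1 + (n₀−1)/N) = 123 / (1 + 122/600) = 123 / 1.2033 ≈ 102.22.
Rounding up, n = 103.

103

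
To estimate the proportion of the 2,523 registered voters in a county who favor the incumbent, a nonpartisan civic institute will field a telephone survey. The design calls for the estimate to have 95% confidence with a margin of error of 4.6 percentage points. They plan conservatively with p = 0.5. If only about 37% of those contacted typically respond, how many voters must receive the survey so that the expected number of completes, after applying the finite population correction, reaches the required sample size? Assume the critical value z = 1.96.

Completed interviews needed (unadjusted): n₀ = 1.96² × 0.2500 / 0.046² ≈ 453.88 → 454.
FPC for N = 2,523: n = 454 / (1 + 453/2523) = 454 / 1.1795 ≈ 384.89 → 385.
At a 37% response rate, contacts needed = 385 / 0.37 ≈ 1040.54 → 1041.

1041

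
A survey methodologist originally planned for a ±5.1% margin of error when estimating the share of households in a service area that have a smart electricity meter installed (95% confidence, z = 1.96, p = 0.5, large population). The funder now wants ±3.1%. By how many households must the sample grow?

At ±5.1%: n = 1.96² × 0.2500 / 0.051² ≈ 369.24 → 370.
At ±3.1%: n = 1.96² × 0.2500 / 0.031² ≈ 999.38 → 1000.
Additional respondents: 1000 − 370 = 630.

630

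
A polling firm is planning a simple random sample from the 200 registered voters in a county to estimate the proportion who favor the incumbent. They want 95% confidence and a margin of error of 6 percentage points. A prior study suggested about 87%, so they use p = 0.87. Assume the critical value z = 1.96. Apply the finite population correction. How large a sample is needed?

Unadjusted: n₀ = 1.96² × 0.87 × 0.13 / 0.060² ≈ 120.69, so n₀ = 121.
Finite population correction with N = 200: n = n₀ / (1 + (n₀−1)/N) = 121 / (1 + 120/200) = 121 / 1.6000 ≈ 75.62.
Rounding up, n = 76.

76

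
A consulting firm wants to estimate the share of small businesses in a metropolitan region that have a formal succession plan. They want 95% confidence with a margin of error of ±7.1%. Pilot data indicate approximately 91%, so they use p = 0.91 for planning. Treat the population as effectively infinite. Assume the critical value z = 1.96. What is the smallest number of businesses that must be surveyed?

63

With p = 0.91, p(1−p) = 0.0819.
n = z²·p(1−p)/E² = 1.96² × 0.0819 / 0.071² = 3.8416 × 0.0819 / 0.005041 ≈ 62.41.
Rounding up gives n = 63.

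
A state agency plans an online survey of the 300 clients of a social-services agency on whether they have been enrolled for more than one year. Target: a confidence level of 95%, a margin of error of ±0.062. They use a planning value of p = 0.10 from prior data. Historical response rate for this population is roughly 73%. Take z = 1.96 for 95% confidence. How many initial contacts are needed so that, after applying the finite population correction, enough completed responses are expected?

Completed interviews needed (unadjusted): n₀ = 1.96² × 0.0900 / 0.062² ≈ 89.94 → 90.
FPC for N = 300: n = 90 / (1 + 89/300) = 90 / 1.2967 ≈ 69.41 → 70.
At a 73% response rate, contacts needed = 70 / 0.73 ≈ 95.89 → 96.

96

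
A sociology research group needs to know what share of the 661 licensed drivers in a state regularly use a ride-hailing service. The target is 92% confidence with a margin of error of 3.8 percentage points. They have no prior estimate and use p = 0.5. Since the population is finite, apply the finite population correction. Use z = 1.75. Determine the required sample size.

295

Unadjusted: n₀ = 1.75² × 0.50 × 0.50 / 0.038² ≈ 530.21, so n₀ = 531.
Finite population correction with N = 661: n = n₀ / (1 + (n₀−1)/N) = 531 / (1 + 530/661) = 531 / 1.8018 ≈ 294.70.
Rounding up, n = 295.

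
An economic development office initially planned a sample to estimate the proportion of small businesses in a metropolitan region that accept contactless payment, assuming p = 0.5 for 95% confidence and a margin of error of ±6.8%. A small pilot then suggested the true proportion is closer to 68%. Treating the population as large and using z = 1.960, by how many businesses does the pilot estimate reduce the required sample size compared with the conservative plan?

Conservative (p = 0.5): n = 1.960² × 0.25 / 0.068² ≈ 207.70 → 208.
Using p = 0.68: p(1−p) = 0.2176, so n = 1.960² × 0.2176 / 0.068² ≈ 180.78 → 181.
Reduction: 208 − 181 = 27.

27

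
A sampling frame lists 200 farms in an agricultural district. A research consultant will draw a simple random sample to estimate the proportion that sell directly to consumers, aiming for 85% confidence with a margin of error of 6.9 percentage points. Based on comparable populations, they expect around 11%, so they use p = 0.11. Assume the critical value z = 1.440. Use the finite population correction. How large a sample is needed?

36

Unadjusted: n₀ = 1.440² × 0.11 × 0.89 / 0.069² ≈ 42.64, so n₀ = 43.
Finite population correction with N = 200: n = n₀ / (1 + (n₀−1)/N) = 43 / (1 + 42/200) = 43 / 1.2100 ≈ 35.54.
Rounding up, n = 36.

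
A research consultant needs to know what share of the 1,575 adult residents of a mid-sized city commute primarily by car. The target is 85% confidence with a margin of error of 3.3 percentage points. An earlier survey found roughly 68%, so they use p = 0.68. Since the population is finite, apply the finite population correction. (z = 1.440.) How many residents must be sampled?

Unadjusted: n₀ = 1.440² × 0.68 × 0.32 / 0.033² ≈ 414.34, so n₀ = 415.
Finite population correction with N = 1,575: n = n₀ / (1 + (n₀−1)/N) = 415 / (1 + 414/1575) = 415 / 1.2629 ≈ 328.62.
Rounding up, n = 329.

329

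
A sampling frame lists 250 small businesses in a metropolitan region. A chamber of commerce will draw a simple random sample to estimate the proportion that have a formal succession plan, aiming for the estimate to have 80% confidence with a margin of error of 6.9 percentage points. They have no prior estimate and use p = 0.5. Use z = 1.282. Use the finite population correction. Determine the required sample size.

65

Unadjusted: n₀ = 1.282² × 0.50 × 0.50 / 0.069² ≈ 86.30, so n₀ = 87.
Finite population correction with N = 250: n = n₀ / (1 + (n₀−1)/N) = 87 / (1 + 86/250) = 87 / 1.3440 ≈ 64.73.
Rounding up, n = 65.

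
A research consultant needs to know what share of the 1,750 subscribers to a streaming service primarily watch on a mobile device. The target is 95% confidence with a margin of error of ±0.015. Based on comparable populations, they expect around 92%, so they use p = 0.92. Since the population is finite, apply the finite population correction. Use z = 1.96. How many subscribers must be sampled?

732

Unadjusted: n₀ = 1.96² × 0.92 × 0.08 / 0.015² ≈ 1256.63, so n₀ = 1257.
Finite population correction with N = 1,750: n = n₀ / (1 + (n₀−1)/N) = 1257 / (1 + 1256/1750) = 1257 / 1.7177 ≈ 731.79.
Rounding up, n = 732.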